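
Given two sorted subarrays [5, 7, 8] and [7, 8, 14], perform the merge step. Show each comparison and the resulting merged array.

Merging process:

Compare 5 vs 7: take 5 from left. Merged: [5]
Compare 7 vs 7: take 7 from left. Merged: [5, 7]
Compare 8 vs 7: take 7 from right. Merged: [5, 7, 7]
Compare 8 vs 8: take 8 from left. Merged: [5, 7, 7, 8]
Append remaining from right: [8, 14]. Merged: [5, 7, 7, 8, 8, 14]

Final merged array: [5, 7, 7, 8, 8, 14]
Total comparisons: 4

The merged array is [5, 7, 7, 8, 8, 14], requiring 4 comparisons. The merge step runs in O(n) time where n is the total number of elements.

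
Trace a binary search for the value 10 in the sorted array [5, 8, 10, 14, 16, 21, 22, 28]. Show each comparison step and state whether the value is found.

Binary search for 10 in [5, 8, 10, 14, 16, 21, 22, 28]:

lo=0, hi=7, mid=3, arr[mid]=14 -> 14 > 10, search left half
lo=0, hi=2, mid=1, arr[mid]=8 -> 8 < 10, search right half
lo=2, hi=2, mid=2, arr[mid]=10 -> Found target at index 2!

Binary search finds 10 at index 2 after 3 comparisons. The search repeatedly halves the search space by comparing with the middle element.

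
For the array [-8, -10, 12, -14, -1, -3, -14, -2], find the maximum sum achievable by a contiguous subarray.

Using Kadane's algorithm on [-8, -10, 12, -14, -1, -3, -14, -2]:

Scanning through the array:
Position 1 (value -10): max_ending_here = -10, max_so_far = -8
Position 2 (value 12): max_ending_here = 12, max_so_far = 12
Position 3 (value -14): max_ending_here = -2, max_so_far = 12
Position 4 (value -1): max_ending_here = -1, max_so_far = 12
Position 5 (value -3): max_ending_here = -3, max_so_far = 12
Position 6 (value -14): max_ending_here = -14, max_so_far = 12
Position 7 (value -2): max_ending_here = -2, max_so_far = 12

Maximum subarray: [12]
Maximum sum: 12

The maximum subarray is [12] with sum 12. This subarray runs from index 2 to index 2.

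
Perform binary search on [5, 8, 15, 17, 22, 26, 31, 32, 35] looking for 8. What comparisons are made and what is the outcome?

Binary search for 8 in [5, 8, 15, 17, 22, 26, 31, 32, 35]:

lo=0, hi=8, mid=4, arr[mid]=22 -> 22 > 8, search left half
lo=0, hi=3, mid=1, arr[mid]=8 -> Found target at index 1!

Binary search finds 8 at index 1 after 2 comparisons. The search repeatedly halves the search space by comparing with the middle element.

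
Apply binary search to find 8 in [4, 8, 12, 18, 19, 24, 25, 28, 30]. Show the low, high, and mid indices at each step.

Binary search for 8 in [4, 8, 12, 18, 19, 24, 25, 28, 30]:

lo=0, hi=8, mid=4, arr[mid]=19 -> 19 > 8, search left half
lo=0, hi=3, mid=1, arr[mid]=8 -> Found target at index 1!

Binary search finds 8 at index 1 after 2 comparisons. The search repeatedly halves the search space by comparing with the middle element.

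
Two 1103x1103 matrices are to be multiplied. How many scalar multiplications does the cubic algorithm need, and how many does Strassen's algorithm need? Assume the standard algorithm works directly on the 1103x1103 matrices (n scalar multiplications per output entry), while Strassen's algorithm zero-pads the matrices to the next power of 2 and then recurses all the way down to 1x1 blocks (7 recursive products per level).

Matrix multiplication for 1103x1103 matrices:

Strassen's algorithm requires power-of-2 dimensions. Pad 1103x1103 to 2048x2048 (next power of 2).

Standard algorithm: 1103^3 = 1341919727 multiplications
Strassen's algorithm: 7^(log2(2048)) = 7^11 = 1977326743 multiplications
Difference: 1341919727 - 1977326743 = -635407016 (Strassen uses MORE here due to padding overhead — for small or just-over-power-of-2 n, padding can outweigh the per-level savings)

Standard: 1341919727 multiplications (1103^3). Strassen: 1977326743 multiplications (7^11, after padding to 2048x2048). Strassen reduces 8 recursive multiplications to 7 at each level.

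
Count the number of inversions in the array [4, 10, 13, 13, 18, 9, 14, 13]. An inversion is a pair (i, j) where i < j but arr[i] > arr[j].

Finding inversions in [4, 10, 13, 13, 18, 9, 14, 13]:

(1, 5): arr[1]=10 > arr[5]=9
(2, 5): arr[2]=13 > arr[5]=9
(3, 5): arr[3]=13 > arr[5]=9
(4, 5): arr[4]=18 > arr[5]=9
(4, 6): arr[4]=18 > arr[6]=14
(4, 7): arr[4]=18 > arr[7]=13
(6, 7): arr[6]=14 > arr[7]=13

Total inversions: 7

The array has 7 inversion(s): (1,5), (2,5), (3,5), (4,5), (4,6), (4,7), (6,7). Each pair (i,j) satisfies i < j and arr[i] > arr[j].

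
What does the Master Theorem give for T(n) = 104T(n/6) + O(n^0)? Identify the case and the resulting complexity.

Master Theorem for T(n) = 104T(n/6) + O(n^0):

a = 104, b = 6, c = 0
log_b(a) = log_6(104) = 2.5921

Case 1: c = 0 < log_6(104) = 2.5921
T(n) = O(n^(log_6 104))

For T(n) = 104T(n/6) + O(n^0): log_6(104) = 2.5921. This is Case 1 of the Master Theorem (c < log_b(a), work dominated by leaves), giving O(n^(log_6 104)).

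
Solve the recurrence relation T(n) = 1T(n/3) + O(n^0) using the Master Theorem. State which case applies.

Master Theorem for T(n) = 1T(n/3) + O(n^0):

a = 1, b = 3, c = 0
log_b(a) = log_3(1) = 0.0000

Case 2: c = 0 = log_3(1) = 0.0000
T(n) = O(n^0 log n) = O(log n)

For T(n) = 1T(n/3) + O(n^0): log_3(1) = 0.0000. This is Case 2 of the Master Theorem (c = log_b(a), equal work at all levels), giving O(log n).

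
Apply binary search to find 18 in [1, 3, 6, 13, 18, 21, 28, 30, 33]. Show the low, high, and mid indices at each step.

Binary search for 18 in [1, 3, 6, 13, 18, 21, 28, 30, 33]:

lo=0, hi=8, mid=4, arr[mid]=18 -> Found target at index 4!

Binary search finds 18 at index 4 after 1 comparisons. The search repeatedly halves the search space by comparing with the middle element.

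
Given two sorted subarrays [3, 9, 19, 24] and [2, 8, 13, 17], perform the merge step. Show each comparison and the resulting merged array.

Merging process:

Compare 3 vs 2: take 2 from right. Merged: [2]
Compare 3 vs 8: take 3 from left. Merged: [2, 3]
Compare 9 vs 8: take 8 from right. Merged: [2, 3, 8]
Compare 9 vs 13: take 9 from left. Merged: [2, 3, 8, 9]
Compare 19 vs 13: take 13 from right. Merged: [2, 3, 8, 9, 13]
Compare 19 vs 17: take 17 from right. Merged: [2, 3, 8, 9, 13, 17]
Append remaining from left: [19, 24]. Merged: [2, 3, 8, 9, 13, 17, 19, 24]

Final merged array: [2, 3, 8, 9, 13, 17, 19, 24]
Total comparisons: 6

The merged array is [2, 3, 8, 9, 13, 17, 19, 24], requiring 6 comparisons. The merge step runs in O(n) time where n is the total number of elements.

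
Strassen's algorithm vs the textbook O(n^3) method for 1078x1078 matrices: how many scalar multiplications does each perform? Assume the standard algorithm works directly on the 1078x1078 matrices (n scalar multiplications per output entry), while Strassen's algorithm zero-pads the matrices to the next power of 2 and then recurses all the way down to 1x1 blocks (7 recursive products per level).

Matrix multiplication for 1078x1078 matrices:

Strassen's algorithm requires power-of-2 dimensions. Pad 1078x1078 to 2048x2048 (next power of 2).

Standard algorithm: 1078^3 = 1252726552 multiplications
Strassen's algorithm: 7^(log2(2048)) = 7^11 = 1977326743 multiplications
Difference: 1252726552 - 1977326743 = -724600191 (Strassen uses MORE here due to padding overhead — for small or just-over-power-of-2 n, padding can outweigh the per-level savings)

Standard: 1252726552 multiplications (1078^3). Strassen: 1977326743 multiplications (7^11, after padding to 2048x2048). Strassen reduces 8 recursive multiplications to 7 at each level.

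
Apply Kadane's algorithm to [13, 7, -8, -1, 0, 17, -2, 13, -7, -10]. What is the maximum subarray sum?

Using Kadane's algorithm on [13, 7, -8, -1, 0, 17, -2, 13, -7, -10]:

Scanning through the array:
Position 1 (value 7): max_ending_here = 20, max_so_far = 20
Position 2 (value -8): max_ending_here = 12, max_so_far = 20
Position 3 (value -1): max_ending_here = 11, max_so_far = 20
Position 4 (value 0): max_ending_here = 11, max_so_far = 20
Position 5 (value 17): max_ending_here = 28, max_so_far = 28
Position 6 (value -2): max_ending_here = 26, max_so_far = 28
Position 7 (value 13): max_ending_here = 39, max_so_far = 39
Position 8 (value -7): max_ending_here = 32, max_so_far = 39
Position 9 (value -10): max_ending_here = 22, max_so_far = 39

Maximum subarray: [13, 7, -8, -1, 0, 17, -2, 13]
Maximum sum: 39

The maximum subarray is [13, 7, -8, -1, 0, 17, -2, 13] with sum 39. This subarray runs from index 0 to index 7.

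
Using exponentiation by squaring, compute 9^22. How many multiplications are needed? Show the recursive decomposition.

Computing 9^22 by squaring (build up from 9^1; each line after the first costs one multiplication):

9^1 = 9
9^2 = (9^1)^2 = 9^2 = 81
9^4 = (9^2)^2 = 81^2 = 6561
9^5 = 9 * 9^4 = 9 * 6561 = 59049
9^10 = (9^5)^2 = 59049^2 = 3486784401
9^11 = 9 * 9^10 = 9 * 3486784401 = 31381059609
9^22 = (9^11)^2 = 31381059609^2 = 984770902183611232881

Result: 984770902183611232881
Multiplications needed: 6 (6 lines after 9^1)

9^22 = 984770902183611232881. Using exponentiation by squaring, this requires 6 multiplications. The key idea: if the exponent is even, square the half-power; if odd, multiply by the base once.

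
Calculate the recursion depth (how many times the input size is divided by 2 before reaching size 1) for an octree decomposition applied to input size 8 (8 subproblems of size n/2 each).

For divide and conquer with division factor 2:

Problem sizes at each level:
Level 0: 8
Level 1: 4
Level 2: 2
Level 3: 1

The root is level 0 and the size-1 base case is level 3 (the tree spans levels 0 through 3, i.e. 4 levels counting the root), so the depth is the number of divisions: log_2(8) = 3

The recursion tree depth is log_2(8) = 3. At each level, the problem size is divided by 2, so it takes 3 divisions to reduce to a base case of size 1. The algorithm makes 8 recursive calls at each level.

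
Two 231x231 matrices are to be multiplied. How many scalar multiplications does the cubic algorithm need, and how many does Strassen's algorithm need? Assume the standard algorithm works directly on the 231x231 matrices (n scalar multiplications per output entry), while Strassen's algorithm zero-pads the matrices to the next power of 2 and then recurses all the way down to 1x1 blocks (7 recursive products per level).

Matrix multiplication for 231x231 matrices:

Strassen's algorithm requires power-of-2 dimensions. Pad 231x231 to 256x256 (next power of 2).

Standard algorithm: 231^3 = 12326391 multiplications
Strassen's algorithm: 7^(log2(256)) = 7^8 = 5764801 multiplications
Savings: 12326391 - 5764801 = 6561590 multiplications

Standard: 12326391 multiplications (231^3). Strassen: 5764801 multiplications (7^8, after padding to 256x256). Strassen reduces 8 recursive multiplications to 7 at each level.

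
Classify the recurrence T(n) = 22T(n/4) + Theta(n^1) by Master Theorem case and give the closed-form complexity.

Master Theorem for T(n) = 22T(n/4) + O(n^1):

a = 22, b = 4, c = 1
log_b(a) = log_4(22) = 2.2297

Case 1: c = 1 < log_4(22) = 2.2297
T(n) = O(n^(log_4 22))

For T(n) = 22T(n/4) + O(n^1): log_4(22) = 2.2297. This is Case 1 of the Master Theorem (c < log_b(a), work dominated by leaves), giving O(n^(log_4 22)).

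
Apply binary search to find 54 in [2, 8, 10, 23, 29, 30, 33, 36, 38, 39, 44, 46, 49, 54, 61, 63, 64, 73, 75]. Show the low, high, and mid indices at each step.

Binary search for 54 in [2, 8, 10, 23, 29, 30, 33, 36, 38, 39, 44, 46, 49, 54, 61, 63, 64, 73, 75]:

lo=0, hi=18, mid=9, arr[mid]=39 -> 39 < 54, search right half
lo=10, hi=18, mid=14, arr[mid]=61 -> 61 > 54, search left half
lo=10, hi=13, mid=11, arr[mid]=46 -> 46 < 54, search right half
lo=12, hi=13, mid=12, arr[mid]=49 -> 49 < 54, search right half
lo=13, hi=13, mid=13, arr[mid]=54 -> Found target at index 13!

Binary search finds 54 at index 13 after 5 comparisons. The search repeatedly halves the search space by comparing with the middle element.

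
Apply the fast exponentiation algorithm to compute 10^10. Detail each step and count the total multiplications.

Computing 10^10 by squaring (build up from 10^1; each line after the first costs one multiplication):

10^1 = 10
10^2 = (10^1)^2 = 10^2 = 100
10^4 = (10^2)^2 = 100^2 = 10000
10^5 = 10 * 10^4 = 10 * 10000 = 100000
10^10 = (10^5)^2 = 100000^2 = 10000000000

Result: 10000000000
Multiplications needed: 4 (4 lines after 10^1)

10^10 = 10000000000. Using exponentiation by squaring, this requires 4 multiplications. The key idea: if the exponent is even, square the half-power; if odd, multiply by the base once.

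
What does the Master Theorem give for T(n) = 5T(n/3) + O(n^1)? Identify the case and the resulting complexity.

Master Theorem for T(n) = 5T(n/3) + O(n^1):

a = 5, b = 3, c = 1
log_b(a) = log_3(5) = 1.4650

Case 1: c = 1 < log_3(5) = 1.4650
T(n) = O(n^(log_3 5))

For T(n) = 5T(n/3) + O(n^1): log_3(5) = 1.4650. This is Case 1 of the Master Theorem (c < log_b(a), work dominated by leaves), giving O(n^(log_3 5)).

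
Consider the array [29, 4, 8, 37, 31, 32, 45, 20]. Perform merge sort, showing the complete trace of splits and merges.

Merge sort trace:

Split: [29, 4, 8, 37, 31, 32, 45, 20] -> [29, 4, 8, 37] and [31, 32, 45, 20]
  Split: [29, 4, 8, 37] -> [29, 4] and [8, 37]
    Split: [29, 4] -> [29] and [4]
    Merge: [29] + [4] -> [4, 29]
    Split: [8, 37] -> [8] and [37]
    Merge: [8] + [37] -> [8, 37]
  Merge: [4, 29] + [8, 37] -> [4, 8, 29, 37]
  Split: [31, 32, 45, 20] -> [31, 32] and [45, 20]
    Split: [31, 32] -> [31] and [32]
    Merge: [31] + [32] -> [31, 32]
    Split: [45, 20] -> [45] and [20]
    Merge: [45] + [20] -> [20, 45]
  Merge: [31, 32] + [20, 45] -> [20, 31, 32, 45]
Merge: [4, 8, 29, 37] + [20, 31, 32, 45] -> [4, 8, 20, 29, 31, 32, 37, 45]

Final sorted array: [4, 8, 20, 29, 31, 32, 37, 45]

The merge sort proceeds by recursively splitting the array and merging sorted halves.
After all merges, the sorted array is [4, 8, 20, 29, 31, 32, 37, 45].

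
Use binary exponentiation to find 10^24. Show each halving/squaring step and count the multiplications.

Computing 10^24 by squaring (build up from 10^1; each line after the first costs one multiplication):

10^1 = 10
10^2 = (10^1)^2 = 10^2 = 100
10^3 = 10 * 10^2 = 10 * 100 = 1000
10^6 = (10^3)^2 = 1000^2 = 1000000
10^12 = (10^6)^2 = 1000000^2 = 1000000000000
10^24 = (10^12)^2 = 1000000000000^2 = 1000000000000000000000000

Result: 1000000000000000000000000
Multiplications needed: 5 (5 lines after 10^1)

10^24 = 1000000000000000000000000. Using exponentiation by squaring, this requires 5 multiplications. The key idea: if the exponent is even, square the half-power; if odd, multiply by the base once.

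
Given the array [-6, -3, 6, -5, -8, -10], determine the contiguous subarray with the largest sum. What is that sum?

Using Kadane's algorithm on [-6, -3, 6, -5, -8, -10]:

Scanning through the array:
Position 1 (value -3): max_ending_here = -3, max_so_far = -3
Position 2 (value 6): max_ending_here = 6, max_so_far = 6
Position 3 (value -5): max_ending_here = 1, max_so_far = 6
Position 4 (value -8): max_ending_here = -7, max_so_far = 6
Position 5 (value -10): max_ending_here = -10, max_so_far = 6

Maximum subarray: [6]
Maximum sum: 6

The maximum subarray is [6] with sum 6. This subarray runs from index 2 to index 2.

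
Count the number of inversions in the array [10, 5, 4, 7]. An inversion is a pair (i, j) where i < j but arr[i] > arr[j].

Finding inversions in [10, 5, 4, 7]:

(0, 1): arr[0]=10 > arr[1]=5
(0, 2): arr[0]=10 > arr[2]=4
(0, 3): arr[0]=10 > arr[3]=7
(1, 2): arr[1]=5 > arr[2]=4

Total inversions: 4

The array has 4 inversion(s): (0,1), (0,2), (0,3), (1,2). Each pair (i,j) satisfies i < j and arr[i] > arr[j].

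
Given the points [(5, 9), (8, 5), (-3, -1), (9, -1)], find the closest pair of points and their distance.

Computing all pairwise distances among 4 points:

d((5, 9), (8, 5)) = 5.0 <-- minimum
d((5, 9), (-3, -1)) = 12.8062
d((5, 9), (9, -1)) = 10.7703
d((8, 5), (-3, -1)) = 12.53
d((8, 5), (9, -1)) = 6.0828
d((-3, -1), (9, -1)) = 12.0

Closest pair: (5, 9) and (8, 5) with distance 5.0

The closest pair is (5, 9) and (8, 5) with Euclidean distance 5.0. For 4 points, brute-force pairwise comparison is shown above. For large n, the divide-and-conquer algorithm (sort by x, recurse on halves, check the dividing strip) achieves O(n log n).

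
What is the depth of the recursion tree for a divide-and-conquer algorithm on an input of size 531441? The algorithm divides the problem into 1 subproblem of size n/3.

For divide and conquer with division factor 3:

Problem sizes at each level:
Level 0: 531441
Level 1: 177147
Level 2: 59049
Level 3: 19683
Level 4: 6561
Level 5: 2187
Level 6: 729
Level 7: 243
Level 8: 81
Level 9: 27
Level 10: 9
Level 11: 3
Level 12: 1

The root is level 0 and the size-1 base case is level 12 (the tree spans levels 0 through 12, i.e. 13 levels counting the root), so the depth is the number of divisions: log_3(531441) = 12

The recursion tree depth is log_3(531441) = 12. At each level, the problem size is divided by 3, so it takes 12 divisions to reduce to a base case of size 1. The algorithm makes 1 recursive call at each level.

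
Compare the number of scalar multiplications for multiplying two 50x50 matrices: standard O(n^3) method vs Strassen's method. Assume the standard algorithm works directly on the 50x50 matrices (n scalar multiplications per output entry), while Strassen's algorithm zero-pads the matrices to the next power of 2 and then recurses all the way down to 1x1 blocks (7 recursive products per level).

Matrix multiplication for 50x50 matrices:

Strassen's algorithm requires power-of-2 dimensions. Pad 50x50 to 64x64 (next power of 2).

Standard algorithm: 50^3 = 125000 multiplications
Strassen's algorithm: 7^(log2(64)) = 7^6 = 117649 multiplications
Savings: 125000 - 117649 = 7351 multiplications

Standard: 125000 multiplications (50^3). Strassen: 117649 multiplications (7^6, after padding to 64x64). Strassen reduces 8 recursive multiplications to 7 at each level.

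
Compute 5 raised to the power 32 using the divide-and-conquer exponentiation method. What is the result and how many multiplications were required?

Computing 5^32 by squaring (build up from 5^1; each line after the first costs one multiplication):

5^1 = 5
5^2 = (5^1)^2 = 5^2 = 25
5^4 = (5^2)^2 = 25^2 = 625
5^8 = (5^4)^2 = 625^2 = 390625
5^16 = (5^8)^2 = 390625^2 = 152587890625
5^32 = (5^16)^2 = 152587890625^2 = 23283064365386962890625

Result: 23283064365386962890625
Multiplications needed: 5 (5 lines after 5^1)

5^32 = 23283064365386962890625. Using exponentiation by squaring, this requires 5 multiplications. The key idea: if the exponent is even, square the half-power; if odd, multiply by the base once.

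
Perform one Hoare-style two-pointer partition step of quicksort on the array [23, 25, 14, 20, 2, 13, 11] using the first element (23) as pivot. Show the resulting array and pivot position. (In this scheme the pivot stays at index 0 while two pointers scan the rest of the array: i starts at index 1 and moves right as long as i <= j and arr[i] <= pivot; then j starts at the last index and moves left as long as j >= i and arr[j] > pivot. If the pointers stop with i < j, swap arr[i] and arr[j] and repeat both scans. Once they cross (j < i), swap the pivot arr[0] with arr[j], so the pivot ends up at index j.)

Hoare-style two-pointer partition with pivot = 23:

Initial array: [23, 25, 14, 20, 2, 13, 11]

Pointers start at i = 1, j = 6.
i stops at index 1 (arr[1]=25 > 23), j stops at index 6 (arr[6]=11 <= 23): swap arr[1] and arr[6], array becomes [23, 11, 14, 20, 2, 13, 25]
i ends at 6, j ends at 5: the pointers have crossed (j < i), so scanning stops.

Swap pivot arr[0] with arr[5] to place pivot at position 5: [13, 11, 14, 20, 2, 23, 25]
Pivot position: 5

After partitioning with pivot 23, the array becomes [13, 11, 14, 20, 2, 23, 25]. The pivot is placed at index 5. All elements to the left of the pivot are <= 23, and all elements to the right are > 23.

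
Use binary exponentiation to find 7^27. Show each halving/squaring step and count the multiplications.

Computing 7^27 by squaring (build up from 7^1; each line after the first costs one multiplication):

7^1 = 7
7^2 = (7^1)^2 = 7^2 = 49
7^3 = 7 * 7^2 = 7 * 49 = 343
7^6 = (7^3)^2 = 343^2 = 117649
7^12 = (7^6)^2 = 117649^2 = 13841287201
7^13 = 7 * 7^12 = 7 * 13841287201 = 96889010407
7^26 = (7^13)^2 = 96889010407^2 = 9387480337647754305649
7^27 = 7 * 7^26 = 7 * 9387480337647754305649 = 65712362363534280139543

Result: 65712362363534280139543
Multiplications needed: 7 (7 lines after 7^1)

7^27 = 65712362363534280139543. Using exponentiation by squaring, this requires 7 multiplications. The key idea: if the exponent is even, square the half-power; if odd, multiply by the base once.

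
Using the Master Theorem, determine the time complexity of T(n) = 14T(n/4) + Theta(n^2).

Master Theorem for T(n) = 14T(n/4) + O(n^2):

a = 14, b = 4, c = 2
log_b(a) = log_4(14) = 1.9037

Case 3: c = 2 > log_4(14) = 1.9037
T(n) = O(n^2) = O(n^2)

For T(n) = 14T(n/4) + O(n^2): log_4(14) = 1.9037. This is Case 3 of the Master Theorem (c > log_b(a), work dominated by root), giving O(n^2).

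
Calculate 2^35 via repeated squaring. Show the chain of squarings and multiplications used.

Computing 2^35 by squaring (build up from 2^1; each line after the first costs one multiplication):

2^1 = 2
2^2 = (2^1)^2 = 2^2 = 4
2^4 = (2^2)^2 = 4^2 = 16
2^8 = (2^4)^2 = 16^2 = 256
2^16 = (2^8)^2 = 256^2 = 65536
2^17 = 2 * 2^16 = 2 * 65536 = 131072
2^34 = (2^17)^2 = 131072^2 = 17179869184
2^35 = 2 * 2^34 = 2 * 17179869184 = 34359738368

Result: 34359738368
Multiplications needed: 7 (7 lines after 2^1)

2^35 = 34359738368. Using exponentiation by squaring, this requires 7 multiplications. The key idea: if the exponent is even, square the half-power; if odd, multiply by the base once.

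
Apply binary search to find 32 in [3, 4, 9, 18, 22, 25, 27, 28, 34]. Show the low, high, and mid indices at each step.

Binary search for 32 in [3, 4, 9, 18, 22, 25, 27, 28, 34]:

lo=0, hi=8, mid=4, arr[mid]=22 -> 22 < 32, search right half
lo=5, hi=8, mid=6, arr[mid]=27 -> 27 < 32, search right half
lo=7, hi=8, mid=7, arr[mid]=28 -> 28 < 32, search right half
lo=8, hi=8, mid=8, arr[mid]=34 -> 34 > 32, search left half
lo=8 > hi=7, target 32 not found

Binary search determines that 32 is not in the array after 4 comparisons. The search space was exhausted without finding the target.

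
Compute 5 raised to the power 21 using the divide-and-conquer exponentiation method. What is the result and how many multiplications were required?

Computing 5^21 by squaring (build up from 5^1; each line after the first costs one multiplication):

5^1 = 5
5^2 = (5^1)^2 = 5^2 = 25
5^4 = (5^2)^2 = 25^2 = 625
5^5 = 5 * 5^4 = 5 * 625 = 3125
5^10 = (5^5)^2 = 3125^2 = 9765625
5^20 = (5^10)^2 = 9765625^2 = 95367431640625
5^21 = 5 * 5^20 = 5 * 95367431640625 = 476837158203125

Result: 476837158203125
Multiplications needed: 6 (6 lines after 5^1)

5^21 = 476837158203125. Using exponentiation by squaring, this requires 6 multiplications. The key idea: if the exponent is even, square the half-power; if odd, multiply by the base once.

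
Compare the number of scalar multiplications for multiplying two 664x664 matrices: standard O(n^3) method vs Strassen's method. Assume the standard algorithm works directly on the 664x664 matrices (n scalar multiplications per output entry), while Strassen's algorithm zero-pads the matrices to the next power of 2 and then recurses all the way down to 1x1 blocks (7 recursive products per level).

Matrix multiplication for 664x664 matrices:

Strassen's algorithm requires power-of-2 dimensions. Pad 664x664 to 1024x1024 (next power of 2).

Standard algorithm: 664^3 = 292754944 multiplications
Strassen's algorithm: 7^(log2(1024)) = 7^10 = 282475249 multiplications
Savings: 292754944 - 282475249 = 10279695 multiplications

Standard: 292754944 multiplications (664^3). Strassen: 282475249 multiplications (7^10, after padding to 1024x1024). Strassen reduces 8 recursive multiplications to 7 at each level.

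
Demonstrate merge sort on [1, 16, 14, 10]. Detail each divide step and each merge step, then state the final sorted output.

Merge sort trace:

Split: [1, 16, 14, 10] -> [1, 16] and [14, 10]
  Split: [1, 16] -> [1] and [16]
  Merge: [1] + [16] -> [1, 16]
  Split: [14, 10] -> [14] and [10]
  Merge: [14] + [10] -> [10, 14]
Merge: [1, 16] + [10, 14] -> [1, 10, 14, 16]

Final sorted array: [1, 10, 14, 16]

The merge sort proceeds by recursively splitting the array and merging sorted halves.
After all merges, the sorted array is [1, 10, 14, 16].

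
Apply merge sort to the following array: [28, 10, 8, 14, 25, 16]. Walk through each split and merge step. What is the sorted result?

Merge sort trace:

Split: [28, 10, 8, 14, 25, 16] -> [28, 10, 8] and [14, 25, 16]
  Split: [28, 10, 8] -> [28] and [10, 8]
    Split: [10, 8] -> [10] and [8]
    Merge: [10] + [8] -> [8, 10]
  Merge: [28] + [8, 10] -> [8, 10, 28]
  Split: [14, 25, 16] -> [14] and [25, 16]
    Split: [25, 16] -> [25] and [16]
    Merge: [25] + [16] -> [16, 25]
  Merge: [14] + [16, 25] -> [14, 16, 25]
Merge: [8, 10, 28] + [14, 16, 25] -> [8, 10, 14, 16, 25, 28]

Final sorted array: [8, 10, 14, 16, 25, 28]

The merge sort proceeds by recursively splitting the array and merging sorted halves.
After all merges, the sorted array is [8, 10, 14, 16, 25, 28].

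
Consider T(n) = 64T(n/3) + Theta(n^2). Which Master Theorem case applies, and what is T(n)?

Master Theorem for T(n) = 64T(n/3) + O(n^2):

a = 64, b = 3, c = 2
log_b(a) = log_3(64) = 3.7856

Case 1: c = 2 < log_3(64) = 3.7856
T(n) = O(n^(log_3 64))

For T(n) = 64T(n/3) + O(n^2): log_3(64) = 3.7856. This is Case 1 of the Master Theorem (c < log_b(a), work dominated by leaves), giving O(n^(log_3 64)).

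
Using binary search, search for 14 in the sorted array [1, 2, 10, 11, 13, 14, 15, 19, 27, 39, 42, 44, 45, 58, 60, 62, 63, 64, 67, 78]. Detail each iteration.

Binary search for 14 in [1, 2, 10, 11, 13, 14, 15, 19, 27, 39, 42, 44, 45, 58, 60, 62, 63, 64, 67, 78]:

lo=0, hi=19, mid=9, arr[mid]=39 -> 39 > 14, search left half
lo=0, hi=8, mid=4, arr[mid]=13 -> 13 < 14, search right half
lo=5, hi=8, mid=6, arr[mid]=15 -> 15 > 14, search left half
lo=5, hi=5, mid=5, arr[mid]=14 -> Found target at index 5!

Binary search finds 14 at index 5 after 4 comparisons. The search repeatedly halves the search space by comparing with the middle element.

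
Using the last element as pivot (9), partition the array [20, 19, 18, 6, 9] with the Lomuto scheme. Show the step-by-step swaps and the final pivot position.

Lomuto partition with pivot = 9:

Initial array: [20, 19, 18, 6, 9]

arr[0]=20 > 9: no swap
arr[1]=19 > 9: no swap
arr[2]=18 > 9: no swap
arr[3]=6 <= 9: swap with position 0, array becomes [6, 19, 18, 20, 9]

Place pivot at position 1: [6, 9, 18, 20, 19]
Pivot position: 1

After partitioning with pivot 9, the array becomes [6, 9, 18, 20, 19]. The pivot is placed at index 1. All elements to the left of the pivot are <= 9, and all elements to the right are > 9.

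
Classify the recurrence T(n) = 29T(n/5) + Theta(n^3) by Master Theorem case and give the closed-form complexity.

Master Theorem for T(n) = 29T(n/5) + O(n^3):

a = 29, b = 5, c = 3
log_b(a) = log_5(29) = 2.0922

Case 3: c = 3 > log_5(29) = 2.0922
T(n) = O(n^3) = O(n^3)

For T(n) = 29T(n/5) + O(n^3): log_5(29) = 2.0922. This is Case 3 of the Master Theorem (c > log_b(a), work dominated by root), giving O(n^3).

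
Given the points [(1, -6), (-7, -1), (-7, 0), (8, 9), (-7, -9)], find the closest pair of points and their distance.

Computing all pairwise distances among 5 points:

d((1, -6), (-7, -1)) = 9.434
d((1, -6), (-7, 0)) = 10.0
d((1, -6), (8, 9)) = 16.5529
d((1, -6), (-7, -9)) = 8.544
d((-7, -1), (-7, 0)) = 1.0 <-- minimum
d((-7, -1), (8, 9)) = 18.0278
d((-7, -1), (-7, -9)) = 8.0
d((-7, 0), (8, 9)) = 17.4929
d((-7, 0), (-7, -9)) = 9.0
d((8, 9), (-7, -9)) = 23.4307

Closest pair: (-7, -1) and (-7, 0) with distance 1.0

The closest pair is (-7, -1) and (-7, 0) with Euclidean distance 1.0. For 5 points, brute-force pairwise comparison is shown above. For large n, the divide-and-conquer algorithm (sort by x, recurse on halves, check the dividing strip) achieves O(n log n).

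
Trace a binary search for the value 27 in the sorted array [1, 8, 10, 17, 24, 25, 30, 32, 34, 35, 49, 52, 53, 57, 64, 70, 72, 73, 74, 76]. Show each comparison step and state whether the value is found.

Binary search for 27 in [1, 8, 10, 17, 24, 25, 30, 32, 34, 35, 49, 52, 53, 57, 64, 70, 72, 73, 74, 76]:

lo=0, hi=19, mid=9, arr[mid]=35 -> 35 > 27, search left half
lo=0, hi=8, mid=4, arr[mid]=24 -> 24 < 27, search right half
lo=5, hi=8, mid=6, arr[mid]=30 -> 30 > 27, search left half
lo=5, hi=5, mid=5, arr[mid]=25 -> 25 < 27, search right half
lo=6 > hi=5, target 27 not found

Binary search determines that 27 is not in the array after 4 comparisons. The search space was exhausted without finding the target.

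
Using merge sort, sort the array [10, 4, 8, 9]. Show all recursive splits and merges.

Merge sort trace:

Split: [10, 4, 8, 9] -> [10, 4] and [8, 9]
  Split: [10, 4] -> [10] and [4]
  Merge: [10] + [4] -> [4, 10]
  Split: [8, 9] -> [8] and [9]
  Merge: [8] + [9] -> [8, 9]
Merge: [4, 10] + [8, 9] -> [4, 8, 9, 10]

Final sorted array: [4, 8, 9, 10]

The merge sort proceeds by recursively splitting the array and merging sorted halves.
After all merges, the sorted array is [4, 8, 9, 10].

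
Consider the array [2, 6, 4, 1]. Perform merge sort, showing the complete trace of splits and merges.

Merge sort trace:

Split: [2, 6, 4, 1] -> [2, 6] and [4, 1]
  Split: [2, 6] -> [2] and [6]
  Merge: [2] + [6] -> [2, 6]
  Split: [4, 1] -> [4] and [1]
  Merge: [4] + [1] -> [1, 4]
Merge: [2, 6] + [1, 4] -> [1, 2, 4, 6]

Final sorted array: [1, 2, 4, 6]

The merge sort proceeds by recursively splitting the array and merging sorted halves.
After all merges, the sorted array is [1, 2, 4, 6].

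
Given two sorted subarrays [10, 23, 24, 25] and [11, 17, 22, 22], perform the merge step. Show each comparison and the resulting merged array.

Merging process:

Compare 10 vs 11: take 10 from left. Merged: [10]
Compare 23 vs 11: take 11 from right. Merged: [10, 11]
Compare 23 vs 17: take 17 from right. Merged: [10, 11, 17]
Compare 23 vs 22: take 22 from right. Merged: [10, 11, 17, 22]
Compare 23 vs 22: take 22 from right. Merged: [10, 11, 17, 22, 22]
Append remaining from left: [23, 24, 25]. Merged: [10, 11, 17, 22, 22, 23, 24, 25]

Final merged array: [10, 11, 17, 22, 22, 23, 24, 25]
Total comparisons: 5

The merged array is [10, 11, 17, 22, 22, 23, 24, 25], requiring 5 comparisons. The merge step runs in O(n) time where n is the total number of elements.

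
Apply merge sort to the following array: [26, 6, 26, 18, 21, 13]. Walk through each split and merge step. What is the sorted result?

Merge sort trace:

Split: [26, 6, 26, 18, 21, 13] -> [26, 6, 26] and [18, 21, 13]
  Split: [26, 6, 26] -> [26] and [6, 26]
    Split: [6, 26] -> [6] and [26]
    Merge: [6] + [26] -> [6, 26]
  Merge: [26] + [6, 26] -> [6, 26, 26]
  Split: [18, 21, 13] -> [18] and [21, 13]
    Split: [21, 13] -> [21] and [13]
    Merge: [21] + [13] -> [13, 21]
  Merge: [18] + [13, 21] -> [13, 18, 21]
Merge: [6, 26, 26] + [13, 18, 21] -> [6, 13, 18, 21, 26, 26]

Final sorted array: [6, 13, 18, 21, 26, 26]

The merge sort proceeds by recursively splitting the array and merging sorted halves.
After all merges, the sorted array is [6, 13, 18, 21, 26, 26].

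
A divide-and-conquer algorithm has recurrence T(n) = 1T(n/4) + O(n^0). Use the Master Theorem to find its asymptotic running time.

Master Theorem for T(n) = 1T(n/4) + O(n^0):

a = 1, b = 4, c = 0
log_b(a) = log_4(1) = 0.0000

Case 2: c = 0 = log_4(1) = 0.0000
T(n) = O(n^0 log n) = O(log n)

For T(n) = 1T(n/4) + O(n^0): log_4(1) = 0.0000. This is Case 2 of the Master Theorem (c = log_b(a), equal work at all levels), giving O(log n).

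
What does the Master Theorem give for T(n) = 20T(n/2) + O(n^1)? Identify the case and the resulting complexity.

Master Theorem for T(n) = 20T(n/2) + O(n^1):

a = 20, b = 2, c = 1
log_b(a) = log_2(20) = 4.3219

Case 1: c = 1 < log_2(20) = 4.3219
T(n) = O(n^(log_2 20))

For T(n) = 20T(n/2) + O(n^1): log_2(20) = 4.3219. This is Case 1 of the Master Theorem (c < log_b(a), work dominated by leaves), giving O(n^(log_2 20)).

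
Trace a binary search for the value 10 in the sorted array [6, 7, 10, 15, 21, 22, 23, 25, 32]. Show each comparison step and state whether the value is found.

Binary search for 10 in [6, 7, 10, 15, 21, 22, 23, 25, 32]:

lo=0, hi=8, mid=4, arr[mid]=21 -> 21 > 10, search left half
lo=0, hi=3, mid=1, arr[mid]=7 -> 7 < 10, search right half
lo=2, hi=3, mid=2, arr[mid]=10 -> Found target at index 2!

Binary search finds 10 at index 2 after 3 comparisons. The search repeatedly halves the search space by comparing with the middle element.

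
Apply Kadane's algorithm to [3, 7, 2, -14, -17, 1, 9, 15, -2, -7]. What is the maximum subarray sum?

Using Kadane's algorithm on [3, 7, 2, -14, -17, 1, 9, 15, -2, -7]:

Scanning through the array:
Position 1 (value 7): max_ending_here = 10, max_so_far = 10
Position 2 (value 2): max_ending_here = 12, max_so_far = 12
Position 3 (value -14): max_ending_here = -2, max_so_far = 12
Position 4 (value -17): max_ending_here = -17, max_so_far = 12
Position 5 (value 1): max_ending_here = 1, max_so_far = 12
Position 6 (value 9): max_ending_here = 10, max_so_far = 12
Position 7 (value 15): max_ending_here = 25, max_so_far = 25
Position 8 (value -2): max_ending_here = 23, max_so_far = 25
Position 9 (value -7): max_ending_here = 16, max_so_far = 25

Maximum subarray: [1, 9, 15]
Maximum sum: 25

The maximum subarray is [1, 9, 15] with sum 25. This subarray runs from index 5 to index 7.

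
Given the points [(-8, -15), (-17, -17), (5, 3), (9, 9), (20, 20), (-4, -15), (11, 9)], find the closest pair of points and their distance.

Computing all pairwise distances among 7 points:

d((-8, -15), (-17, -17)) = 9.2195
d((-8, -15), (5, 3)) = 22.2036
d((-8, -15), (9, 9)) = 29.4109
d((-8, -15), (20, 20)) = 44.8219
d((-8, -15), (-4, -15)) = 4.0
d((-8, -15), (11, 9)) = 30.6105
d((-17, -17), (5, 3)) = 29.7321
d((-17, -17), (9, 9)) = 36.7696
d((-17, -17), (20, 20)) = 52.3259
d((-17, -17), (-4, -15)) = 13.1529
d((-17, -17), (11, 9)) = 38.2099
d((5, 3), (9, 9)) = 7.2111
d((5, 3), (20, 20)) = 22.6716
d((5, 3), (-4, -15)) = 20.1246
d((5, 3), (11, 9)) = 8.4853
d((9, 9), (20, 20)) = 15.5563
d((9, 9), (-4, -15)) = 27.2947
d((9, 9), (11, 9)) = 2.0 <-- minimum
d((20, 20), (-4, -15)) = 42.4382
d((20, 20), (11, 9)) = 14.2127
d((-4, -15), (11, 9)) = 28.3019

Closest pair: (9, 9) and (11, 9) with distance 2.0

The closest pair is (9, 9) and (11, 9) with Euclidean distance 2.0. For 7 points, brute-force pairwise comparison is shown above. For large n, the divide-and-conquer algorithm (sort by x, recurse on halves, check the dividing strip) achieves O(n log n).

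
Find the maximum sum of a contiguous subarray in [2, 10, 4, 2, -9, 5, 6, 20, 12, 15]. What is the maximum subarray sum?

Using Kadane's algorithm on [2, 10, 4, 2, -9, 5, 6, 20, 12, 15]:

Scanning through the array:
Position 1 (value 10): max_ending_here = 12, max_so_far = 12
Position 2 (value 4): max_ending_here = 16, max_so_far = 16
Position 3 (value 2): max_ending_here = 18, max_so_far = 18
Position 4 (value -9): max_ending_here = 9, max_so_far = 18
Position 5 (value 5): max_ending_here = 14, max_so_far = 18
Position 6 (value 6): max_ending_here = 20, max_so_far = 20
Position 7 (value 20): max_ending_here = 40, max_so_far = 40
Position 8 (value 12): max_ending_here = 52, max_so_far = 52
Position 9 (value 15): max_ending_here = 67, max_so_far = 67

Maximum subarray: [2, 10, 4, 2, -9, 5, 6, 20, 12, 15]
Maximum sum: 67

The maximum subarray is [2, 10, 4, 2, -9, 5, 6, 20, 12, 15] with sum 67. This subarray runs from index 0 to index 9.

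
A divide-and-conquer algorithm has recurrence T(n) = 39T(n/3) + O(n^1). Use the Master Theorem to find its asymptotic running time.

Master Theorem for T(n) = 39T(n/3) + O(n^1):

a = 39, b = 3, c = 1
log_b(a) = log_3(39) = 3.3347

Case 1: c = 1 < log_3(39) = 3.3347
T(n) = O(n^(log_3 39))

For T(n) = 39T(n/3) + O(n^1): log_3(39) = 3.3347. This is Case 1 of the Master Theorem (c < log_b(a), work dominated by leaves), giving O(n^(log_3 39)).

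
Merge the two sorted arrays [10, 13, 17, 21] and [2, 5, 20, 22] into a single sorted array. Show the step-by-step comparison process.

Merging process:

Compare 10 vs 2: take 2 from right. Merged: [2]
Compare 10 vs 5: take 5 from right. Merged: [2, 5]
Compare 10 vs 20: take 10 from left. Merged: [2, 5, 10]
Compare 13 vs 20: take 13 from left. Merged: [2, 5, 10, 13]
Compare 17 vs 20: take 17 from left. Merged: [2, 5, 10, 13, 17]
Compare 21 vs 20: take 20 from right. Merged: [2, 5, 10, 13, 17, 20]
Compare 21 vs 22: take 21 from left. Merged: [2, 5, 10, 13, 17, 20, 21]
Append remaining from right: [22]. Merged: [2, 5, 10, 13, 17, 20, 21, 22]

Final merged array: [2, 5, 10, 13, 17, 20, 21, 22]
Total comparisons: 7

The merged array is [2, 5, 10, 13, 17, 20, 21, 22], requiring 7 comparisons. The merge step runs in O(n) time where n is the total number of elements.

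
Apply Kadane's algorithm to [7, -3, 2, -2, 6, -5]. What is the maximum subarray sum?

Using Kadane's algorithm on [7, -3, 2, -2, 6, -5]:

Scanning through the array:
Position 1 (value -3): max_ending_here = 4, max_so_far = 7
Position 2 (value 2): max_ending_here = 6, max_so_far = 7
Position 3 (value -2): max_ending_here = 4, max_so_far = 7
Position 4 (value 6): max_ending_here = 10, max_so_far = 10
Position 5 (value -5): max_ending_here = 5, max_so_far = 10

Maximum subarray: [7, -3, 2, -2, 6]
Maximum sum: 10

The maximum subarray is [7, -3, 2, -2, 6] with sum 10. This subarray runs from index 0 to index 4.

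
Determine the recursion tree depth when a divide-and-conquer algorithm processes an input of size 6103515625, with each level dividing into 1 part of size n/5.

For divide and conquer with division factor 5:

Problem sizes at each level:
Level 0: 6103515625
Level 1: 1220703125
Level 2: 244140625
Level 3: 48828125
Level 4: 9765625
Level 5: 1953125
Level 6: 390625
Level 7: 78125
Level 8: 15625
Level 9: 3125
Level 10: 625
Level 11: 125
Level 12: 25
Level 13: 5
Level 14: 1

The root is level 0 and the size-1 base case is level 14 (the tree spans levels 0 through 14, i.e. 15 levels counting the root), so the depth is the number of divisions: log_5(6103515625) = 14

The recursion tree depth is log_5(6103515625) = 14. At each level, the problem size is divided by 5, so it takes 14 divisions to reduce to a base case of size 1. The algorithm makes 1 recursive call at each level.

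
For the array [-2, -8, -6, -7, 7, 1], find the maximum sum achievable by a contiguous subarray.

Using Kadane's algorithm on [-2, -8, -6, -7, 7, 1]:

Scanning through the array:
Position 1 (value -8): max_ending_here = -8, max_so_far = -2
Position 2 (value -6): max_ending_here = -6, max_so_far = -2
Position 3 (value -7): max_ending_here = -7, max_so_far = -2
Position 4 (value 7): max_ending_here = 7, max_so_far = 7
Position 5 (value 1): max_ending_here = 8, max_so_far = 8

Maximum subarray: [7, 1]
Maximum sum: 8

The maximum subarray is [7, 1] with sum 8. This subarray runs from index 4 to index 5.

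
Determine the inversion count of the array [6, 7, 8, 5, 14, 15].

Finding inversions in [6, 7, 8, 5, 14, 15]:

(0, 3): arr[0]=6 > arr[3]=5
(1, 3): arr[1]=7 > arr[3]=5
(2, 3): arr[2]=8 > arr[3]=5

Total inversions: 3

The array has 3 inversion(s): (0,3), (1,3), (2,3). Each pair (i,j) satisfies i < j and arr[i] > arr[j].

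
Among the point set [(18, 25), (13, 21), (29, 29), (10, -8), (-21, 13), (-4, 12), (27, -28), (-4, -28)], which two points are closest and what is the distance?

Computing all pairwise distances among 8 points:

d((18, 25), (13, 21)) = 6.4031 <-- minimum
d((18, 25), (29, 29)) = 11.7047
d((18, 25), (10, -8)) = 33.9559
d((18, 25), (-21, 13)) = 40.8044
d((18, 25), (-4, 12)) = 25.5539
d((18, 25), (27, -28)) = 53.7587
d((18, 25), (-4, -28)) = 57.3847
d((13, 21), (29, 29)) = 17.8885
d((13, 21), (10, -8)) = 29.1548
d((13, 21), (-21, 13)) = 34.9285
d((13, 21), (-4, 12)) = 19.2354
d((13, 21), (27, -28)) = 50.9608
d((13, 21), (-4, -28)) = 51.8652
d((29, 29), (10, -8)) = 41.5933
d((29, 29), (-21, 13)) = 52.4976
d((29, 29), (-4, 12)) = 37.1214
d((29, 29), (27, -28)) = 57.0351
d((29, 29), (-4, -28)) = 65.8635
d((10, -8), (-21, 13)) = 37.4433
d((10, -8), (-4, 12)) = 24.4131
d((10, -8), (27, -28)) = 26.2488
d((10, -8), (-4, -28)) = 24.4131
d((-21, 13), (-4, 12)) = 17.0294
d((-21, 13), (27, -28)) = 63.1269
d((-21, 13), (-4, -28)) = 44.3847
d((-4, 12), (27, -28)) = 50.6063
d((-4, 12), (-4, -28)) = 40.0
d((27, -28), (-4, -28)) = 31.0

Closest pair: (18, 25) and (13, 21) with distance 6.4031

The closest pair is (18, 25) and (13, 21) with Euclidean distance 6.4031. For 8 points, brute-force pairwise comparison is shown above. For large n, the divide-and-conquer algorithm (sort by x, recurse on halves, check the dividing strip) achieves O(n log n).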